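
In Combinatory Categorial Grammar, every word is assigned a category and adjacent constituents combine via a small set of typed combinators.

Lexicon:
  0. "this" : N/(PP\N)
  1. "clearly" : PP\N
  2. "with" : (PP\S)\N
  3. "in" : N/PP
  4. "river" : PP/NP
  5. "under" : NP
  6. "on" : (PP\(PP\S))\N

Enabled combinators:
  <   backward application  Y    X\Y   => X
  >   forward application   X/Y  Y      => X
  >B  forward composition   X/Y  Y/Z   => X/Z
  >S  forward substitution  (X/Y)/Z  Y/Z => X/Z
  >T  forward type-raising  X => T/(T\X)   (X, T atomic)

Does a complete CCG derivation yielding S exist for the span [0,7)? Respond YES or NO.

NO

N/(PP\N) PP\N (PP\S)\N N/PP PP/NP NP (PP\(PP\S))\N
CKY chart[0,7] = {N/(N\PP), NP/(NP\PP), PP, PP/(PP\PP), S/(S\PP)}; S ∉ chart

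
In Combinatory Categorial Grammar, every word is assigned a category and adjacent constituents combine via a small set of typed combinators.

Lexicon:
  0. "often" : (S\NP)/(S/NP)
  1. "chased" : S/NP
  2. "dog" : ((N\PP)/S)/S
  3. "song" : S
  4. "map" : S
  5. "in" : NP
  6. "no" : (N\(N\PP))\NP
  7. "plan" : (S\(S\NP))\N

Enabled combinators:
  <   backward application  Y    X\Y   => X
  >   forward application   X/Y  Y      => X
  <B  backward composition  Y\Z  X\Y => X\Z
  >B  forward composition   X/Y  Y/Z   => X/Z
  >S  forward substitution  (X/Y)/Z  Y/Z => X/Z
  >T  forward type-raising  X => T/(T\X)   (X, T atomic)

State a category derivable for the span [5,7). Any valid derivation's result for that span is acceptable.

[0,8] S   <
  [0,2] S\NP   >
    [0,1] "often" : (S\NP)/(S/NP)
    [1,2] "chased" : S/NP
  [2,8] S\(S\NP)   <
    [2,7] N   <
      [2,5] N\PP   >
        [2,4] (N\PP)/S   >
          [2,3] "dog" : ((N\PP)/S)/S
          [3,4] "song" : S
        [4,5] "map" : S
      [5,7] N\(N\PP)   <
        [5,6] "in" : NP
        [6,7] "no" : (N\(N\PP))\NP
    [7,8] "plan" : (S\(S\NP))\N

N\(N\PP)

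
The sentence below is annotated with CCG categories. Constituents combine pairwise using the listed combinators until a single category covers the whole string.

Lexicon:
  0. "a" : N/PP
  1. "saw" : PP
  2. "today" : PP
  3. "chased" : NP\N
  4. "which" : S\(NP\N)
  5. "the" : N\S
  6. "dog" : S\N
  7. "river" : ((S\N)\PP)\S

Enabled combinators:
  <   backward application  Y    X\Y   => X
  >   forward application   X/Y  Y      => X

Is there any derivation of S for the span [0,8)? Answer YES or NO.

[0,8] S   <
  [0,2] N   >
    [0,1] "a" : N/PP
    [1,2] "saw" : PP
  [2,8] S\N   <
    [2,3] "today" : PP
    [3,8] (S\N)\PP   <
      [3,7] S   <
        [3,6] N   <
          [3,5] S   <
            [3,4] "chased" : NP\N
            [4,5] "which" : S\(NP\N)
          [5,6] "the" : N\S
        [6,7] "dog" : S\N
      [7,8] "river" : ((S\N)\PP)\S

YES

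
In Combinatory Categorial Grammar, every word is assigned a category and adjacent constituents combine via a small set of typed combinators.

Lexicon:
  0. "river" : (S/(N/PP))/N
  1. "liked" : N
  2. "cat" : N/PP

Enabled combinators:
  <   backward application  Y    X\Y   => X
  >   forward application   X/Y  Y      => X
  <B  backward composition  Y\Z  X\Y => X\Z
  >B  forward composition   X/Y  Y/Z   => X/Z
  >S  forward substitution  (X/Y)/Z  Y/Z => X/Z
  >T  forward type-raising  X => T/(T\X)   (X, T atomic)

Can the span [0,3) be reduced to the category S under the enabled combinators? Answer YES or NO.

YES

[0,3] S   >
  [0,2] S/(N/PP)   >
    [0,1] "river" : (S/(N/PP))/N
    [1,2] "liked" : N
  [2,3] "cat" : N/PP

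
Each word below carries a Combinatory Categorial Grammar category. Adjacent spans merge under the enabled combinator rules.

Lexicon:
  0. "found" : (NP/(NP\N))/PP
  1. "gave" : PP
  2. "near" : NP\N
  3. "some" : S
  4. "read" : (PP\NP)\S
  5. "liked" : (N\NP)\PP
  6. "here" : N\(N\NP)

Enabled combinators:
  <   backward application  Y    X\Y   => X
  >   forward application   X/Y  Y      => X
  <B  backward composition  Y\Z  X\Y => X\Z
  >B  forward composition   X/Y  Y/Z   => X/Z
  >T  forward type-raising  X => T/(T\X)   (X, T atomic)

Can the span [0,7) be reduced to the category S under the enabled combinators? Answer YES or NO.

NO

(NP/(NP\N))/PP PP NP\N S (PP\NP)\S (N\NP)\PP N\(N\NP)
CKY chart[0,7] = {N, N/(N\N), NP/(NP\N), PP/(PP\N), S/(S\N)}; S ∉ chart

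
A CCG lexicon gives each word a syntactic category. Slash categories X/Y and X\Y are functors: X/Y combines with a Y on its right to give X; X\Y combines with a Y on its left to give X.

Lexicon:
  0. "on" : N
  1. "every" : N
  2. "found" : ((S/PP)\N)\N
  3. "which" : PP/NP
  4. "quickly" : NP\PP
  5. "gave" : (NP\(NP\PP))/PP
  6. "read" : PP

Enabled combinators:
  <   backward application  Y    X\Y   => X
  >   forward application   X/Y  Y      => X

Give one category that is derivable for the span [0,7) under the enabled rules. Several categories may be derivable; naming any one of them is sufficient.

[0,7] S   >
  [0,3] S/PP   <
    [0,1] "on" : N
    [1,3] (S/PP)\N   <
      [1,2] "every" : N
      [2,3] "found" : ((S/PP)\N)\N
  [3,7] PP   >
    [3,4] "which" : PP/NP
    [4,7] NP   <
      [4,5] "quickly" : NP\PP
      [5,7] NP\(NP\PP)   >
        [5,6] "gave" : (NP\(NP\PP))/PP
        [6,7] "read" : PP

S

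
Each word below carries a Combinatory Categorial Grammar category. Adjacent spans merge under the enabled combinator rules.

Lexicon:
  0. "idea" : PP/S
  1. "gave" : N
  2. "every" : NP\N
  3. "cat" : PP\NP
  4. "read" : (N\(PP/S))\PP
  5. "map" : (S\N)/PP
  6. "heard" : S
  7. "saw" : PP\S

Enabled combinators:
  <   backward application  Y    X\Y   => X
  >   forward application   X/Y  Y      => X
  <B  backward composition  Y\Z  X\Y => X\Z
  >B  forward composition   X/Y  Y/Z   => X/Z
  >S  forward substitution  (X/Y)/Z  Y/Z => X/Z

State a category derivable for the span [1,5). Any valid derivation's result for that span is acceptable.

N\(PP/S)

[0,8] S   <
  [0,5] N   <
    [0,1] "idea" : PP/S
    [1,5] N\(PP/S)   <
      [1,4] PP   <
        [1,3] NP   <
          [1,2] "gave" : N
          [2,3] "every" : NP\N
        [3,4] "cat" : PP\NP
      [4,5] "read" : (N\(PP/S))\PP
  [5,8] S\N   >
    [5,6] "map" : (S\N)/PP
    [6,8] PP   <
      [6,7] "heard" : S
      [7,8] "saw" : PP\S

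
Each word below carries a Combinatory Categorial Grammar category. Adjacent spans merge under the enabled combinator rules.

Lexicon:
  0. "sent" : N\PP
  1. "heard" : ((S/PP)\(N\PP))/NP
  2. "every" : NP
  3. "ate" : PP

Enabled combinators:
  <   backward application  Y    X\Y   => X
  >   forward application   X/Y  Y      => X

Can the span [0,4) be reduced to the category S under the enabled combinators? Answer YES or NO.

YES

[0,4] S   >
  [0,3] S/PP   <
    [0,1] "sent" : N\PP
    [1,3] (S/PP)\(N\PP)   >
      [1,2] "heard" : ((S/PP)\(N\PP))/NP
      [2,3] "every" : NP
  [3,4] "ate" : PP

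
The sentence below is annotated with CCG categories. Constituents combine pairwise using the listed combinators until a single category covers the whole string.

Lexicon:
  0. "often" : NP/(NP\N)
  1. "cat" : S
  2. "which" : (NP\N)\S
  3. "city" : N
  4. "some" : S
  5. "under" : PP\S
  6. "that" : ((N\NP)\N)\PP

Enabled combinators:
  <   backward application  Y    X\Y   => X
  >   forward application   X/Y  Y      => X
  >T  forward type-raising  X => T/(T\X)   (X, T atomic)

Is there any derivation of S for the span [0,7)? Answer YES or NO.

NP/(NP\N) S (NP\N)\S N S PP\S ((N\NP)\N)\PP
CKY chart[0,7] = {N, N/(N\N), NP/(NP\N), PP/(PP\N), S/(S\N)}; S ∉ chart

NO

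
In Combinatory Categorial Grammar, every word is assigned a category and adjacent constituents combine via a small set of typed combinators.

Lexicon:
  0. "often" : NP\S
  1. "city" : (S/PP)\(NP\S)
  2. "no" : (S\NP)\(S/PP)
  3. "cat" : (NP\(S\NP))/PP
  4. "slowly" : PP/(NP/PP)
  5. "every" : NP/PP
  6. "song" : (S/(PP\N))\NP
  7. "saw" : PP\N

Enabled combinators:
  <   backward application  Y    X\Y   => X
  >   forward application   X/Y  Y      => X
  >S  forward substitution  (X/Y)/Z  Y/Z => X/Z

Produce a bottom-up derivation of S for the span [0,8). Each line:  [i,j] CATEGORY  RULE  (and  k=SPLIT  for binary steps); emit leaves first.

[0,1] NP\S  lex  "often"
[1,2] (S/PP)\(NP\S)  lex  "city"
[0,2] S/PP  <  k=1
[2,3] (S\NP)\(S/PP)  lex  "no"
[0,3] S\NP  <  k=2
[3,4] (NP\(S\NP))/PP  lex  "cat"
[4,5] PP/(NP/PP)  lex  "slowly"
[5,6] NP/PP  lex  "every"
[4,6] PP  >  k=5
[3,6] NP\(S\NP)  >  k=4
[0,6] NP  <  k=3
[6,7] (S/(PP\N))\NP  lex  "song"
[0,7] S/(PP\N)  <  k=6
[7,8] PP\N  lex  "saw"
[0,8] S  >  k=7

[0,8] S   >
  [0,7] S/(PP\N)   <
    [0,6] NP   <
      [0,3] S\NP   <
        [0,2] S/PP   <
          [0,1] "often" : NP\S
          [1,2] "city" : (S/PP)\(NP\S)
        [2,3] "no" : (S\NP)\(S/PP)
      [3,6] NP\(S\NP)   >
        [3,4] "cat" : (NP\(S\NP))/PP
        [4,6] PP   >
          [4,5] "slowly" : PP/(NP/PP)
          [5,6] "every" : NP/PP
    [6,7] "song" : (S/(PP\N))\NP
  [7,8] "saw" : PP\N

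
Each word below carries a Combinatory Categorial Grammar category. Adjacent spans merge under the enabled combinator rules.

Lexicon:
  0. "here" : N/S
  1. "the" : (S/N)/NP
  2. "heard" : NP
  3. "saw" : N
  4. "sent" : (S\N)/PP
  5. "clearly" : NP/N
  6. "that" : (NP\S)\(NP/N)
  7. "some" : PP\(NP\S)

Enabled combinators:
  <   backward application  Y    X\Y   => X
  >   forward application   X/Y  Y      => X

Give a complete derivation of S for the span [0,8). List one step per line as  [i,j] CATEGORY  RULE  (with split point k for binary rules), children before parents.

[0,1] N/S  lex  "here"
[1,2] (S/N)/NP  lex  "the"
[2,3] NP  lex  "heard"
[1,3] S/N  >  k=2
[3,4] N  lex  "saw"
[1,4] S  >  k=3
[0,4] N  >  k=1
[4,5] (S\N)/PP  lex  "sent"
[5,6] NP/N  lex  "clearly"
[6,7] (NP\S)\(NP/N)  lex  "that"
[5,7] NP\S  <  k=6
[7,8] PP\(NP\S)  lex  "some"
[5,8] PP  <  k=7
[4,8] S\N  >  k=5
[0,8] S  <  k=4

[0,8] S   <
  [0,4] N   >
    [0,1] "here" : N/S
    [1,4] S   >
      [1,3] S/N   >
        [1,2] "the" : (S/N)/NP
        [2,3] "heard" : NP
      [3,4] "saw" : N
  [4,8] S\N   >
    [4,5] "sent" : (S\N)/PP
    [5,8] PP   <
      [5,7] NP\S   <
        [5,6] "clearly" : NP/N
        [6,7] "that" : (NP\S)\(NP/N)
      [7,8] "some" : PP\(NP\S)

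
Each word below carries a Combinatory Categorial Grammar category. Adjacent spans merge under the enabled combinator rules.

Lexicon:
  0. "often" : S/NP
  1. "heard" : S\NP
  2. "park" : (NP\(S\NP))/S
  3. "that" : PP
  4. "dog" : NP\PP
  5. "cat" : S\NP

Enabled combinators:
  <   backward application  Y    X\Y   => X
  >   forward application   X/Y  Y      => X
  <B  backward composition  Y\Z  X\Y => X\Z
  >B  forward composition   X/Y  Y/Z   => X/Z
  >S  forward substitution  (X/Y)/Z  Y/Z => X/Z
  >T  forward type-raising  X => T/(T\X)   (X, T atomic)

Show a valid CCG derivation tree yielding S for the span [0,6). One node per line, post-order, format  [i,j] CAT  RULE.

[0,1] S/NP  lex  "often"
[1,2] S\NP  lex  "heard"
[2,3] (NP\(S\NP))/S  lex  "park"
[3,4] PP  lex  "that"
[3,4] NP/(NP\PP)  >T
[4,5] NP\PP  lex  "dog"
[3,5] NP  >  k=4
[5,6] S\NP  lex  "cat"
[3,6] S  <  k=5
[2,6] NP\(S\NP)  >  k=3
[1,6] NP  <  k=2
[0,6] S  >  k=1

[0,6] S   >
  [0,1] "often" : S/NP
  [1,6] NP   <
    [1,2] "heard" : S\NP
    [2,6] NP\(S\NP)   >
      [2,3] "park" : (NP\(S\NP))/S
      [3,6] S   <
        [3,5] NP   >
          [3,4] NP/(NP\PP)   >T
            [3,4] "that" : PP
          [4,5] "dog" : NP\PP
        [5,6] "cat" : S\NP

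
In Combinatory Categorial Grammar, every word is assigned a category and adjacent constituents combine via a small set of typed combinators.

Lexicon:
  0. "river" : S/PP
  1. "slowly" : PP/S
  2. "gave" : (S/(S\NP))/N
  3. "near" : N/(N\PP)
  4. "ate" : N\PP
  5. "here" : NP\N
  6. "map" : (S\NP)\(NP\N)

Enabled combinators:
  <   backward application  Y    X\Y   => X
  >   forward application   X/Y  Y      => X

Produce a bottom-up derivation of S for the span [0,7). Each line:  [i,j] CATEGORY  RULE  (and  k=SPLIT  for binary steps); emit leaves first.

[0,1] S/PP  lex  "river"
[1,2] PP/S  lex  "slowly"
[2,3] (S/(S\NP))/N  lex  "gave"
[3,4] N/(N\PP)  lex  "near"
[4,5] N\PP  lex  "ate"
[3,5] N  >  k=4
[2,5] S/(S\NP)  >  k=3
[5,6] NP\N  lex  "here"
[6,7] (S\NP)\(NP\N)  lex  "map"
[5,7] S\NP  <  k=6
[2,7] S  >  k=5
[1,7] PP  >  k=2
[0,7] S  >  k=1

[0,7] S   >
  [0,1] "river" : S/PP
  [1,7] PP   >
    [1,2] "slowly" : PP/S
    [2,7] S   >
      [2,5] S/(S\NP)   >
        [2,3] "gave" : (S/(S\NP))/N
        [3,5] N   >
          [3,4] "near" : N/(N\PP)
          [4,5] "ate" : N\PP
      [5,7] S\NP   <
        [5,6] "here" : NP\N
        [6,7] "map" : (S\NP)\(NP\N)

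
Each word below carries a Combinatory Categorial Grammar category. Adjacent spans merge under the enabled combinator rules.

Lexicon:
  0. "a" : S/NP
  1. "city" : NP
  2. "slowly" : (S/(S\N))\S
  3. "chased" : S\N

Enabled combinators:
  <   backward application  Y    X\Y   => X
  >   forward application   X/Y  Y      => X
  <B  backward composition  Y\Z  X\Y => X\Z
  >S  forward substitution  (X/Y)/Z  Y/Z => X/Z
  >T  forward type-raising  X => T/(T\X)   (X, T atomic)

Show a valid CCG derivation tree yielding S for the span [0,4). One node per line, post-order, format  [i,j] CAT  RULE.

[0,1] S/NP  lex  "a"
[1,2] NP  lex  "city"
[0,2] S  >  k=1
[2,3] (S/(S\N))\S  lex  "slowly"
[0,3] S/(S\N)  <  k=2
[3,4] S\N  lex  "chased"
[0,4] S  >  k=3

[0,4] S   >
  [0,3] S/(S\N)   <
    [0,2] S   >
      [0,1] "a" : S/NP
      [1,2] "city" : NP
    [2,3] "slowly" : (S/(S\N))\S
  [3,4] "chased" : S\N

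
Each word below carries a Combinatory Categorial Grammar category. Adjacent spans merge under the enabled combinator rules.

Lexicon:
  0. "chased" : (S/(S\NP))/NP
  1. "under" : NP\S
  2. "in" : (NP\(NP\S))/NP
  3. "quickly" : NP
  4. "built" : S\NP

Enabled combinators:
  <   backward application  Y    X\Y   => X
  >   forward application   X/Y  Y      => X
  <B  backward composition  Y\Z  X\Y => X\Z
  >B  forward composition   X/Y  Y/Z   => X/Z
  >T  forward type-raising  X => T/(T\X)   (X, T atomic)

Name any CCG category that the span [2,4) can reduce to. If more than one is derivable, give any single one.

[0,5] S   >
  [0,4] S/(S\NP)   >
    [0,1] "chased" : (S/(S\NP))/NP
    [1,4] NP   <
      [1,2] "under" : NP\S
      [2,4] NP\(NP\S)   >
        [2,3] "in" : (NP\(NP\S))/NP
        [3,4] "quickly" : NP
  [4,5] "built" : S\NP

NP\(NP\S)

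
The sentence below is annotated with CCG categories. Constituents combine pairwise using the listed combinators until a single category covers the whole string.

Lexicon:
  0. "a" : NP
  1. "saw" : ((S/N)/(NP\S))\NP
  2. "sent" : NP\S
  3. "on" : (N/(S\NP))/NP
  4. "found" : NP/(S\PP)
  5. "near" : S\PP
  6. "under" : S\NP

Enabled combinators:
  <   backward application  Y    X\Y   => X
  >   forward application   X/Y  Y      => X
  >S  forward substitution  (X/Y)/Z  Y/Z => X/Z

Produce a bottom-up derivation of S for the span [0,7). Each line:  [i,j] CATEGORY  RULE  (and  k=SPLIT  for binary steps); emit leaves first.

[0,7] S   >
  [0,3] S/N   >
    [0,2] (S/N)/(NP\S)   <
      [0,1] "a" : NP
      [1,2] "saw" : ((S/N)/(NP\S))\NP
    [2,3] "sent" : NP\S
  [3,7] N   >
    [3,6] N/(S\NP)   >
      [3,4] "on" : (N/(S\NP))/NP
      [4,6] NP   >
        [4,5] "found" : NP/(S\PP)
        [5,6] "near" : S\PP
    [6,7] "under" : S\NP

[0,1] NP  lex  "a"
[1,2] ((S/N)/(NP\S))\NP  lex  "saw"
[0,2] (S/N)/(NP\S)  <  k=1
[2,3] NP\S  lex  "sent"
[0,3] S/N  >  k=2
[3,4] (N/(S\NP))/NP  lex  "on"
[4,5] NP/(S\PP)  lex  "found"
[5,6] S\PP  lex  "near"
[4,6] NP  >  k=5
[3,6] N/(S\NP)  >  k=4
[6,7] S\NP  lex  "under"
[3,7] N  >  k=6
[0,7] S  >  k=3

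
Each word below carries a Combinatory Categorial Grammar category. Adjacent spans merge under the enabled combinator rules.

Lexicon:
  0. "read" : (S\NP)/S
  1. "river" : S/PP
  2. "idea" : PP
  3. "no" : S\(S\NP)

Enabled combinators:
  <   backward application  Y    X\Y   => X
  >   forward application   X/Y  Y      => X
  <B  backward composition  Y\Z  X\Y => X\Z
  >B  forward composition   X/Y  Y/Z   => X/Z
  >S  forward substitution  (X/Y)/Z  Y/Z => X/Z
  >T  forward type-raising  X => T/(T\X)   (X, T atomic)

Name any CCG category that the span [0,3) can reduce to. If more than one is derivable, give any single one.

S\NP

[0,4] S   <
  [0,3] S\NP   >
    [0,1] "read" : (S\NP)/S
    [1,3] S   >
      [1,2] "river" : S/PP
      [2,3] "idea" : PP
  [3,4] "no" : S\(S\NP)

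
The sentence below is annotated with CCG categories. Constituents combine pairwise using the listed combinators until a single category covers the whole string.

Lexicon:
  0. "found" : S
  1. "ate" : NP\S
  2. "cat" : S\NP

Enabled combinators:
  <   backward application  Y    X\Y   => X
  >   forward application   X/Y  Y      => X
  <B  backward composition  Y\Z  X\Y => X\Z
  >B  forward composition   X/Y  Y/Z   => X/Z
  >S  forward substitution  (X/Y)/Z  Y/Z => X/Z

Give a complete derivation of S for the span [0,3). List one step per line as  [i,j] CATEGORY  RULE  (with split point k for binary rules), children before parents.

[0,1] S  lex  "found"
[1,2] NP\S  lex  "ate"
[0,2] NP  <  k=1
[2,3] S\NP  lex  "cat"
[0,3] S  <  k=2

[0,3] S   <
  [0,2] NP   <
    [0,1] "found" : S
    [1,2] "ate" : NP\S
  [2,3] "cat" : S\NP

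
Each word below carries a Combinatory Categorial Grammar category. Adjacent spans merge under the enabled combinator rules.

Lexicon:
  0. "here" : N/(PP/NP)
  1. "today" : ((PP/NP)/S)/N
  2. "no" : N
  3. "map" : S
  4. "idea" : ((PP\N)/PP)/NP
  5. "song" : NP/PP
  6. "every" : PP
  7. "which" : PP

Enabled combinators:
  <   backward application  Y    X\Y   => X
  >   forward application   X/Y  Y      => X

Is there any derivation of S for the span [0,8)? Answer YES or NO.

NO

N/(PP/NP) ((PP/NP)/S)/N N S ((PP\N)/PP)/NP NP/PP PP PP
CKY chart[0,8] = {PP}; S ∉ chart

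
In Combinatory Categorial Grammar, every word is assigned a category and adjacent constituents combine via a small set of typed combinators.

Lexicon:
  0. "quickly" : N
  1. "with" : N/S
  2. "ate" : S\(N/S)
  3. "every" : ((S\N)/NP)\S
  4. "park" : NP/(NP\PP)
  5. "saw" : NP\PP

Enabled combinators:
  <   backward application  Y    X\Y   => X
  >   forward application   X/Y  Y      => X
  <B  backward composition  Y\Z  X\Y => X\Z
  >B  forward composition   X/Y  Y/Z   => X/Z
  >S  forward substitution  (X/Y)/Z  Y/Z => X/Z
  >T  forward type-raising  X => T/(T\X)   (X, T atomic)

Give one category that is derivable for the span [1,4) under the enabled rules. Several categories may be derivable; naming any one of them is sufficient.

(S\N)/NP

[0,6] S   >
  [0,1] S/(S\N)   >T
    [0,1] "quickly" : N
  [1,6] S\N   >
    [1,4] (S\N)/NP   <
      [1,3] S   <
        [1,2] "with" : N/S
        [2,3] "ate" : S\(N/S)
      [3,4] "every" : ((S\N)/NP)\S
    [4,6] NP   >
      [4,5] "park" : NP/(NP\PP)
      [5,6] "saw" : NP\PP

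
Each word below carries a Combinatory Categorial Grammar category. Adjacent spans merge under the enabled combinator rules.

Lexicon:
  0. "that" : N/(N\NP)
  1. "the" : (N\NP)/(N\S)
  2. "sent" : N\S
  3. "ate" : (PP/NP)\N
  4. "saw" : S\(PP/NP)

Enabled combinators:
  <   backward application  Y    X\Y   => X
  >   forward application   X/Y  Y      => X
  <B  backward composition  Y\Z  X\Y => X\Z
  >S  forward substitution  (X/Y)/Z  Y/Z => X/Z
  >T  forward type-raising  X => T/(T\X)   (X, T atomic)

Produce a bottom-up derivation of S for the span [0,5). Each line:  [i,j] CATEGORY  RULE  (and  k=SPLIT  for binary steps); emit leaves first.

[0,1] N/(N\NP)  lex  "that"
[1,2] (N\NP)/(N\S)  lex  "the"
[2,3] N\S  lex  "sent"
[1,3] N\NP  >  k=2
[0,3] N  >  k=1
[3,4] (PP/NP)\N  lex  "ate"
[4,5] S\(PP/NP)  lex  "saw"
[3,5] S\N  <B  k=4
[0,5] S  <  k=3

[0,5] S   <
  [0,3] N   >
    [0,1] "that" : N/(N\NP)
    [1,3] N\NP   >
      [1,2] "the" : (N\NP)/(N\S)
      [2,3] "sent" : N\S
  [3,5] S\N   <B
    [3,4] "ate" : (PP/NP)\N
    [4,5] "saw" : S\(PP/NP)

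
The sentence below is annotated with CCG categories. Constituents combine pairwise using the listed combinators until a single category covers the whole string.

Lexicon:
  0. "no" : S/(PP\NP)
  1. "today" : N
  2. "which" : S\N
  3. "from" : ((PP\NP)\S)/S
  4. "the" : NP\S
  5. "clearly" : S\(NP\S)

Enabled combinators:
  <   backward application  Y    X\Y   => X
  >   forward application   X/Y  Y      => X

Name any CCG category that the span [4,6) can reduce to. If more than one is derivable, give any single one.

S

[0,6] S   >
  [0,1] "no" : S/(PP\NP)
  [1,6] PP\NP   <
    [1,3] S   <
      [1,2] "today" : N
      [2,3] "which" : S\N
    [3,6] (PP\NP)\S   >
      [3,4] "from" : ((PP\NP)\S)/S
      [4,6] S   <
        [4,5] "the" : NP\S
        [5,6] "clearly" : S\(NP\S)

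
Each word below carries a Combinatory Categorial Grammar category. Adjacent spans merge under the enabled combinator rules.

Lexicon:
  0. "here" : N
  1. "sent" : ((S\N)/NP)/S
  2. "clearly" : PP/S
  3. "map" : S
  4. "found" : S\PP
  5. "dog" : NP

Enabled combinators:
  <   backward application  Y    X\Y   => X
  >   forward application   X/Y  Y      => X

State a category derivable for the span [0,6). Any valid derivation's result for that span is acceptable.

[0,6] S   <
  [0,1] "here" : N
  [1,6] S\N   >
    [1,5] (S\N)/NP   >
      [1,2] "sent" : ((S\N)/NP)/S
      [2,5] S   <
        [2,4] PP   >
          [2,3] "clearly" : PP/S
          [3,4] "map" : S
        [4,5] "found" : S\PP
    [5,6] "dog" : NP

S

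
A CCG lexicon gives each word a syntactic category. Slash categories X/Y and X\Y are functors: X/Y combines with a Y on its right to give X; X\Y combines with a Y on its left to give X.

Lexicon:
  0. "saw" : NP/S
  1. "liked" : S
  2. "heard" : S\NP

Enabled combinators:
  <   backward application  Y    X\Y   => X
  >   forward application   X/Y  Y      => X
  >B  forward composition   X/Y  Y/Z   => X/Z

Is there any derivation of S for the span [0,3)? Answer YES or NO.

YES

[0,3] S   <
  [0,2] NP   >
    [0,1] "saw" : NP/S
    [1,2] "liked" : S
  [2,3] "heard" : S\NP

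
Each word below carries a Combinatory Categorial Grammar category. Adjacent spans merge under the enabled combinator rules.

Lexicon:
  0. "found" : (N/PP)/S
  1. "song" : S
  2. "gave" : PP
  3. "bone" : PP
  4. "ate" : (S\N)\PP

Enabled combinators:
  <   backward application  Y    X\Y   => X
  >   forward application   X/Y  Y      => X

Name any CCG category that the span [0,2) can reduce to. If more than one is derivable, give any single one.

[0,5] S   <
  [0,3] N   >
    [0,2] N/PP   >
      [0,1] "found" : (N/PP)/S
      [1,2] "song" : S
    [2,3] "gave" : PP
  [3,5] S\N   <
    [3,4] "bone" : PP
    [4,5] "ate" : (S\N)\PP

N/PP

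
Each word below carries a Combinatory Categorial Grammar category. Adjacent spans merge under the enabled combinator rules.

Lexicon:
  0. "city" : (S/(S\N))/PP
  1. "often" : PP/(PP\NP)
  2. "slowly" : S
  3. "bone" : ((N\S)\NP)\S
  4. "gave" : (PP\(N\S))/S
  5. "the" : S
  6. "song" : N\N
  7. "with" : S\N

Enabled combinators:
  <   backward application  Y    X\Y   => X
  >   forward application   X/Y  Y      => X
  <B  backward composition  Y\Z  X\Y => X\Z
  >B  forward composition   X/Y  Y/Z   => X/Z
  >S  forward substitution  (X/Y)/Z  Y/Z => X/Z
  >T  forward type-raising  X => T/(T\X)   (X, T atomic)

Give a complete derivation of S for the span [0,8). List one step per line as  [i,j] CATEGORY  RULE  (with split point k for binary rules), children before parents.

[0,8] S   >
  [0,6] S/(S\N)   >
    [0,1] "city" : (S/(S\N))/PP
    [1,6] PP   >
      [1,2] "often" : PP/(PP\NP)
      [2,6] PP\NP   <B
        [2,4] (N\S)\NP   <
          [2,3] "slowly" : S
          [3,4] "bone" : ((N\S)\NP)\S
        [4,6] PP\(N\S)   >
          [4,5] "gave" : (PP\(N\S))/S
          [5,6] "the" : S
  [6,8] S\N   <B
    [6,7] "song" : N\N
    [7,8] "with" : S\N

[0,1] (S/(S\N))/PP  lex  "city"
[1,2] PP/(PP\NP)  lex  "often"
[2,3] S  lex  "slowly"
[3,4] ((N\S)\NP)\S  lex  "bone"
[2,4] (N\S)\NP  <  k=3
[4,5] (PP\(N\S))/S  lex  "gave"
[5,6] S  lex  "the"
[4,6] PP\(N\S)  >  k=5
[2,6] PP\NP  <B  k=4
[1,6] PP  >  k=2
[0,6] S/(S\N)  >  k=1
[6,7] N\N  lex  "song"
[7,8] S\N  lex  "with"
[6,8] S\N  <B  k=7
[0,8] S  >  k=6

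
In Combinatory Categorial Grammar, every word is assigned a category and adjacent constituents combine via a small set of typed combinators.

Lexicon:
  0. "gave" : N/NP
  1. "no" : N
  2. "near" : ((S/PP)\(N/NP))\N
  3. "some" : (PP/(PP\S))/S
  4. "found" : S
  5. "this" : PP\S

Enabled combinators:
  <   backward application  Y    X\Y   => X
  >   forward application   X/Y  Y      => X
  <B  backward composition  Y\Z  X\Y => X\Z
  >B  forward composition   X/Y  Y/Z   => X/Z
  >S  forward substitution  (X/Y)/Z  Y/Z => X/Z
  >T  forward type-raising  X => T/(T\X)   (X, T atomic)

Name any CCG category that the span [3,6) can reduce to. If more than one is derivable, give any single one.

PP

[0,6] S   >
  [0,3] S/PP   <
    [0,1] "gave" : N/NP
    [1,3] (S/PP)\(N/NP)   <
      [1,2] "no" : N
      [2,3] "near" : ((S/PP)\(N/NP))\N
  [3,6] PP   >
    [3,5] PP/(PP\S)   >
      [3,4] "some" : (PP/(PP\S))/S
      [4,5] "found" : S
    [5,6] "this" : PP\S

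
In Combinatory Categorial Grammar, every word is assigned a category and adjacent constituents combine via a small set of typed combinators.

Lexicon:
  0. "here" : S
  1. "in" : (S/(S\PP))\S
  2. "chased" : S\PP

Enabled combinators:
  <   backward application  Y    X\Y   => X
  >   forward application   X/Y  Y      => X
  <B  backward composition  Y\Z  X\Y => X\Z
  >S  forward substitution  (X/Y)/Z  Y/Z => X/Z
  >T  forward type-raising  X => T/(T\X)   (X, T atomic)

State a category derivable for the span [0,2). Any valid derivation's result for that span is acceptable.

[0,3] S   >
  [0,2] S/(S\PP)   <
    [0,1] "here" : S
    [1,2] "in" : (S/(S\PP))\S
  [2,3] "chased" : S\PP

S/(S\PP)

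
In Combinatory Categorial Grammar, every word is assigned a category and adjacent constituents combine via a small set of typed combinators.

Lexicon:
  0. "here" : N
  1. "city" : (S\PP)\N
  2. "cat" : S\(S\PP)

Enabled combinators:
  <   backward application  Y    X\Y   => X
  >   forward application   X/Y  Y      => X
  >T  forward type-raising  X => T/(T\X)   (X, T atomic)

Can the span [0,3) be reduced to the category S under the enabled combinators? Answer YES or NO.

[0,3] S   <
  [0,2] S\PP   <
    [0,1] "here" : N
    [1,2] "city" : (S\PP)\N
  [2,3] "cat" : S\(S\PP)

YES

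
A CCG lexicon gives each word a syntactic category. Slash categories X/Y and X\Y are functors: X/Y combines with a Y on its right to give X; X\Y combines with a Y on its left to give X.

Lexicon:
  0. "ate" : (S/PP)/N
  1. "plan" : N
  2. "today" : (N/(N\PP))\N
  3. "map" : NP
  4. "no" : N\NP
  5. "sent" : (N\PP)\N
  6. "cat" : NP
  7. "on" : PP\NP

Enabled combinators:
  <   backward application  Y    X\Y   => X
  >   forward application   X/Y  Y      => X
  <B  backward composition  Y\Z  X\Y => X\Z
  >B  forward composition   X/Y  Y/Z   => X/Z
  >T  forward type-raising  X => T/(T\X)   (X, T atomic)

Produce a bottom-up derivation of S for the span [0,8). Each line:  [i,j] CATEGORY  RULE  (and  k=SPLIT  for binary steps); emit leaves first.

[0,1] (S/PP)/N  lex  "ate"
[1,2] N  lex  "plan"
[2,3] (N/(N\PP))\N  lex  "today"
[1,3] N/(N\PP)  <  k=2
[3,4] NP  lex  "map"
[3,4] N/(N\NP)  >T
[4,5] N\NP  lex  "no"
[3,5] N  >  k=4
[5,6] (N\PP)\N  lex  "sent"
[3,6] N\PP  <  k=5
[1,6] N  >  k=3
[0,6] S/PP  >  k=1
[6,7] NP  lex  "cat"
[7,8] PP\NP  lex  "on"
[6,8] PP  <  k=7
[0,8] S  >  k=6

[0,8] S   >
  [0,6] S/PP   >
    [0,1] "ate" : (S/PP)/N
    [1,6] N   >
      [1,3] N/(N\PP)   <
        [1,2] "plan" : N
        [2,3] "today" : (N/(N\PP))\N
      [3,6] N\PP   <
        [3,5] N   >
          [3,4] N/(N\NP)   >T
            [3,4] "map" : NP
          [4,5] "no" : N\NP
        [5,6] "sent" : (N\PP)\N
  [6,8] PP   <
    [6,7] "cat" : NP
    [7,8] "on" : PP\NP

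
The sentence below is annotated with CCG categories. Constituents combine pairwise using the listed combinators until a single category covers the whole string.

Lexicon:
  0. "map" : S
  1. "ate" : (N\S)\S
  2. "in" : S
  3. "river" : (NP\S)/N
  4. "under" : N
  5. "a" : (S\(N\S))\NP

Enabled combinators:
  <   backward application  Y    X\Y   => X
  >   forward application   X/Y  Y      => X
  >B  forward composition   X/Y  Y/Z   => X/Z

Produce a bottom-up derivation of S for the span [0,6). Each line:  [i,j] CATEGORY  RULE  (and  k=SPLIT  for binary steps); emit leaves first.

[0,1] S  lex  "map"
[1,2] (N\S)\S  lex  "ate"
[0,2] N\S  <  k=1
[2,3] S  lex  "in"
[3,4] (NP\S)/N  lex  "river"
[4,5] N  lex  "under"
[3,5] NP\S  >  k=4
[2,5] NP  <  k=3
[5,6] (S\(N\S))\NP  lex  "a"
[2,6] S\(N\S)  <  k=5
[0,6] S  <  k=2

[0,6] S   <
  [0,2] N\S   <
    [0,1] "map" : S
    [1,2] "ate" : (N\S)\S
  [2,6] S\(N\S)   <
    [2,5] NP   <
      [2,3] "in" : S
      [3,5] NP\S   >
        [3,4] "river" : (NP\S)/N
        [4,5] "under" : N
    [5,6] "a" : (S\(N\S))\NP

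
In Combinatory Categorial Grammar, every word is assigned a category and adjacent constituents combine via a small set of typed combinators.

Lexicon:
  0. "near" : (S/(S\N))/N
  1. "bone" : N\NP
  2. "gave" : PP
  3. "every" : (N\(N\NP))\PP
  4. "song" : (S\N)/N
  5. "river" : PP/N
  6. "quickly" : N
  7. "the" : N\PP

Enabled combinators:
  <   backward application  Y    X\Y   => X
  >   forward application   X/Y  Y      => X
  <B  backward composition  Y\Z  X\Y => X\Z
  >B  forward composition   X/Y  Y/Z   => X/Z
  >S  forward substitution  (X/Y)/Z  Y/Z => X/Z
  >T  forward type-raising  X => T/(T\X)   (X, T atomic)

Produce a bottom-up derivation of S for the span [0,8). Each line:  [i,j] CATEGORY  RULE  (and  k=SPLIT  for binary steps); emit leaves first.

[0,8] S   >
  [0,4] S/(S\N)   >
    [0,1] "near" : (S/(S\N))/N
    [1,4] N   <
      [1,2] "bone" : N\NP
      [2,4] N\(N\NP)   <
        [2,3] "gave" : PP
        [3,4] "every" : (N\(N\NP))\PP
  [4,8] S\N   >
    [4,5] "song" : (S\N)/N
    [5,8] N   <
      [5,7] PP   >
        [5,6] "river" : PP/N
        [6,7] "quickly" : N
      [7,8] "the" : N\PP

[0,1] (S/(S\N))/N  lex  "near"
[1,2] N\NP  lex  "bone"
[2,3] PP  lex  "gave"
[3,4] (N\(N\NP))\PP  lex  "every"
[2,4] N\(N\NP)  <  k=3
[1,4] N  <  k=2
[0,4] S/(S\N)  >  k=1
[4,5] (S\N)/N  lex  "song"
[5,6] PP/N  lex  "river"
[6,7] N  lex  "quickly"
[5,7] PP  >  k=6
[7,8] N\PP  lex  "the"
[5,8] N  <  k=7
[4,8] S\N  >  k=5
[0,8] S  >  k=4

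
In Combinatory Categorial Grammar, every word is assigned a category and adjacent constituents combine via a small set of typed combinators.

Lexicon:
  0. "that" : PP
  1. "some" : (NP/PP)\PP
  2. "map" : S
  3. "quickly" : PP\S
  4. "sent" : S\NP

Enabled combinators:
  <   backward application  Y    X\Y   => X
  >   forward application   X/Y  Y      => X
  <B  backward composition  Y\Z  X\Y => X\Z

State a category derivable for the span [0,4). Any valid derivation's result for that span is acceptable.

NP

[0,5] S   <
  [0,4] NP   >
    [0,2] NP/PP   <
      [0,1] "that" : PP
      [1,2] "some" : (NP/PP)\PP
    [2,4] PP   <
      [2,3] "map" : S
      [3,4] "quickly" : PP\S
  [4,5] "sent" : S\NP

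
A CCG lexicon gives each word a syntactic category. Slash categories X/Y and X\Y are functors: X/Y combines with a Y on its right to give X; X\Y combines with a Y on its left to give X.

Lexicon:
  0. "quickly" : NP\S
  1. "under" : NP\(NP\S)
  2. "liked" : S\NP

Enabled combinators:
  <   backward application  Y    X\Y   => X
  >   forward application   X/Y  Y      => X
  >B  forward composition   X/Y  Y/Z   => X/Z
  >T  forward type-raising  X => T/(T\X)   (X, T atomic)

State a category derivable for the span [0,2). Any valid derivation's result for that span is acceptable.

[0,3] S   <
  [0,2] NP   <
    [0,1] "quickly" : NP\S
    [1,2] "under" : NP\(NP\S)
  [2,3] "liked" : S\NP

NP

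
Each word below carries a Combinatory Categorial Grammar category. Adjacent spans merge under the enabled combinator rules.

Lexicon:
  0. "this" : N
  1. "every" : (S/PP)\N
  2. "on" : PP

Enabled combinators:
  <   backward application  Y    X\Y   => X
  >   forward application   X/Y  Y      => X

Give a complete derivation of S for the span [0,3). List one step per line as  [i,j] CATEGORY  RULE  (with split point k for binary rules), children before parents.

[0,3] S   >
  [0,2] S/PP   <
    [0,1] "this" : N
    [1,2] "every" : (S/PP)\N
  [2,3] "on" : PP

[0,1] N  lex  "this"
[1,2] (S/PP)\N  lex  "every"
[0,2] S/PP  <  k=1
[2,3] PP  lex  "on"
[0,3] S  >  k=2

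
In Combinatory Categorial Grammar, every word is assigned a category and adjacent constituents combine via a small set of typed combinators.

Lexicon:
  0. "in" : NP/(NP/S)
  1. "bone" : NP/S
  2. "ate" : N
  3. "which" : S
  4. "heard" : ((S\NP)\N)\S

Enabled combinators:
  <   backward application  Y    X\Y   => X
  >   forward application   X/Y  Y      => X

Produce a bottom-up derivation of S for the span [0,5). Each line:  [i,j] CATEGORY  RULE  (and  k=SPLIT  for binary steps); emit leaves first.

[0,1] NP/(NP/S)  lex  "in"
[1,2] NP/S  lex  "bone"
[0,2] NP  >  k=1
[2,3] N  lex  "ate"
[3,4] S  lex  "which"
[4,5] ((S\NP)\N)\S  lex  "heard"
[3,5] (S\NP)\N  <  k=4
[2,5] S\NP  <  k=3
[0,5] S  <  k=2

[0,5] S   <
  [0,2] NP   >
    [0,1] "in" : NP/(NP/S)
    [1,2] "bone" : NP/S
  [2,5] S\NP   <
    [2,3] "ate" : N
    [3,5] (S\NP)\N   <
      [3,4] "which" : S
      [4,5] "heard" : ((S\NP)\N)\S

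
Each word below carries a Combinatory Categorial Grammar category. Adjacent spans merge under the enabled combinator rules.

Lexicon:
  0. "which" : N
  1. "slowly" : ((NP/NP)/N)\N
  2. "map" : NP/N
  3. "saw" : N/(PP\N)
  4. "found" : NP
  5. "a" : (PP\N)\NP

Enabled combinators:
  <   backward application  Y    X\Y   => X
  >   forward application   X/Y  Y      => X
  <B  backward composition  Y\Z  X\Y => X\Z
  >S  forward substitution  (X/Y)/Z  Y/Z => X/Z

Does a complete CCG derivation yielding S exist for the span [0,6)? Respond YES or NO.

NO

N ((NP/NP)/N)\N NP/N N/(PP\N) NP (PP\N)\NP
CKY chart[0,6] = {NP}; S ∉ chart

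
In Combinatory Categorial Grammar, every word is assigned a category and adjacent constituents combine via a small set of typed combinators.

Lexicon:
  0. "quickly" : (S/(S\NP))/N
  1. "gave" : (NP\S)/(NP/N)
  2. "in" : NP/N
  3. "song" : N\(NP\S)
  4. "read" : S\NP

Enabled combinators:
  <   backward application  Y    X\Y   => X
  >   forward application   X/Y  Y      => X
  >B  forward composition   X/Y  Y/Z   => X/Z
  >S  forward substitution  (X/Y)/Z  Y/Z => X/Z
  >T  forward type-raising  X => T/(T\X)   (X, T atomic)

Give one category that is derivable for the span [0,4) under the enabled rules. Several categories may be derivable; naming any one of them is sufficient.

[0,5] S   >
  [0,4] S/(S\NP)   >
    [0,1] "quickly" : (S/(S\NP))/N
    [1,4] N   <
      [1,3] NP\S   >
        [1,2] "gave" : (NP\S)/(NP/N)
        [2,3] "in" : NP/N
      [3,4] "song" : N\(NP\S)
  [4,5] "read" : S\NP

S/(S\NP)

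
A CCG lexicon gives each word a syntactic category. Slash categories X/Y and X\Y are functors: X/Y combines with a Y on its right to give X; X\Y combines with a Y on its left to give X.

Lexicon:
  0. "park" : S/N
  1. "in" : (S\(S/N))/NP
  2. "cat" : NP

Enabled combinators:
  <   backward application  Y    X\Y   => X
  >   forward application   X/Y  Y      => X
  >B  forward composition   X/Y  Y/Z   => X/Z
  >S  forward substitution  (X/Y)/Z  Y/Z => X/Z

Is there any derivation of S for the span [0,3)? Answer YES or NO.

YES

[0,3] S   <
  [0,1] "park" : S/N
  [1,3] S\(S/N)   >
    [1,2] "in" : (S\(S/N))/NP
    [2,3] "cat" : NP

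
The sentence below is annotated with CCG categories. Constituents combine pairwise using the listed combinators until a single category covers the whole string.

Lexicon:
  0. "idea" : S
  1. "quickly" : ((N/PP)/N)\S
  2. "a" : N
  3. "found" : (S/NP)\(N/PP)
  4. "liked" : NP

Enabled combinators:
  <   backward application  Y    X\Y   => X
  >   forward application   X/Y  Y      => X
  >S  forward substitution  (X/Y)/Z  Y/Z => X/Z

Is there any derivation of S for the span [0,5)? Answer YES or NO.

YES

[0,5] S   >
  [0,4] S/NP   <
    [0,3] N/PP   >
      [0,2] (N/PP)/N   <
        [0,1] "idea" : S
        [1,2] "quickly" : ((N/PP)/N)\S
      [2,3] "a" : N
    [3,4] "found" : (S/NP)\(N/PP)
  [4,5] "liked" : NP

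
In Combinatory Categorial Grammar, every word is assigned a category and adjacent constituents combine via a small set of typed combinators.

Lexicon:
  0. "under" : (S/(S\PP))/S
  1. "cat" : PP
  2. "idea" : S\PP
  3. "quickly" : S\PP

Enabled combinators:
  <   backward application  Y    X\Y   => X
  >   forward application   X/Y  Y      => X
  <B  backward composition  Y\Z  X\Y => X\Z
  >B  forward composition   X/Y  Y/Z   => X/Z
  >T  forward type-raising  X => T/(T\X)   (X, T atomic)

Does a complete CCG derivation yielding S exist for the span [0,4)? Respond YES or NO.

[0,4] S   >
  [0,3] S/(S\PP)   >
    [0,1] "under" : (S/(S\PP))/S
    [1,3] S   <
      [1,2] "cat" : PP
      [2,3] "idea" : S\PP
  [3,4] "quickly" : S\PP

YES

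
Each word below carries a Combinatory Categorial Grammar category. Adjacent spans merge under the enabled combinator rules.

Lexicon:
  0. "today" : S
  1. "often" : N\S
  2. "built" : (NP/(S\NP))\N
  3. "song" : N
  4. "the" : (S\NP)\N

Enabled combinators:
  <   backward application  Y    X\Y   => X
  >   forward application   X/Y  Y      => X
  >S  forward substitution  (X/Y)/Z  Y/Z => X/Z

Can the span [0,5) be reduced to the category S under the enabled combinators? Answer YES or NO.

NO

S N\S (NP/(S\NP))\N N (S\NP)\N
CKY chart[0,5] = {NP}; S ∉ chart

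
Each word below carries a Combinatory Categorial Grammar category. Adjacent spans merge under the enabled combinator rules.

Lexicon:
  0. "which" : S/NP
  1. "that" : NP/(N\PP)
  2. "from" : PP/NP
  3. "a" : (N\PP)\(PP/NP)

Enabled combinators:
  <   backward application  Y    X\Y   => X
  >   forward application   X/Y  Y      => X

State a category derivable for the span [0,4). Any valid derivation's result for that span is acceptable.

[0,4] S   >
  [0,1] "which" : S/NP
  [1,4] NP   >
    [1,2] "that" : NP/(N\PP)
    [2,4] N\PP   <
      [2,3] "from" : PP/NP
      [3,4] "a" : (N\PP)\(PP/NP)

S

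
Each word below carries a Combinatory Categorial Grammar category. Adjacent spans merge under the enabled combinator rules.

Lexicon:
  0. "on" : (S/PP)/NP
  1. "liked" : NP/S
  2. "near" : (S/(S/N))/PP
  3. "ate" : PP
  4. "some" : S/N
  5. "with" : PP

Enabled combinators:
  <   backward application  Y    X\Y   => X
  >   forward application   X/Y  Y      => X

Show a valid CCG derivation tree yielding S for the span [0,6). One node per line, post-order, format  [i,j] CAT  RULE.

[0,1] (S/PP)/NP  lex  "on"
[1,2] NP/S  lex  "liked"
[2,3] (S/(S/N))/PP  lex  "near"
[3,4] PP  lex  "ate"
[2,4] S/(S/N)  >  k=3
[4,5] S/N  lex  "some"
[2,5] S  >  k=4
[1,5] NP  >  k=2
[0,5] S/PP  >  k=1
[5,6] PP  lex  "with"
[0,6] S  >  k=5

[0,6] S   >
  [0,5] S/PP   >
    [0,1] "on" : (S/PP)/NP
    [1,5] NP   >
      [1,2] "liked" : NP/S
      [2,5] S   >
        [2,4] S/(S/N)   >
          [2,3] "near" : (S/(S/N))/PP
          [3,4] "ate" : PP
        [4,5] "some" : S/N
  [5,6] "with" : PP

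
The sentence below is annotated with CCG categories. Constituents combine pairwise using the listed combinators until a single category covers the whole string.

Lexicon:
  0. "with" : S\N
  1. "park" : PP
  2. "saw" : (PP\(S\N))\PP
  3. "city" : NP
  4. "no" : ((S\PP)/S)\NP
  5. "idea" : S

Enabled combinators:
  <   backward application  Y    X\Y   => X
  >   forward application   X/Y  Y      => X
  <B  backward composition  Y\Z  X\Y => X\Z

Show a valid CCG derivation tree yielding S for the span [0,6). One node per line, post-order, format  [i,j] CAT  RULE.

[0,1] S\N  lex  "with"
[1,2] PP  lex  "park"
[2,3] (PP\(S\N))\PP  lex  "saw"
[1,3] PP\(S\N)  <  k=2
[0,3] PP  <  k=1
[3,4] NP  lex  "city"
[4,5] ((S\PP)/S)\NP  lex  "no"
[3,5] (S\PP)/S  <  k=4
[5,6] S  lex  "idea"
[3,6] S\PP  >  k=5
[0,6] S  <  k=3

[0,6] S   <
  [0,3] PP   <
    [0,1] "with" : S\N
    [1,3] PP\(S\N)   <
      [1,2] "park" : PP
      [2,3] "saw" : (PP\(S\N))\PP
  [3,6] S\PP   >
    [3,5] (S\PP)/S   <
      [3,4] "city" : NP
      [4,5] "no" : ((S\PP)/S)\NP
    [5,6] "idea" : S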